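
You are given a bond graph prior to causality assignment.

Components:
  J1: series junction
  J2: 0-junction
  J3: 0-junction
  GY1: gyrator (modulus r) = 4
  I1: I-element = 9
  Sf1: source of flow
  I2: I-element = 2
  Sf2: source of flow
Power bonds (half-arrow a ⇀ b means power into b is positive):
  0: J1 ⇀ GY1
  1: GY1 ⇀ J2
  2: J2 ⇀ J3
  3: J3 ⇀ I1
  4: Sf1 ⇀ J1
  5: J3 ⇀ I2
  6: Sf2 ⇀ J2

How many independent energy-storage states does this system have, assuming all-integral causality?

#4 |Sf1  (Sf1 (Sf) sets flow on bond)
#6 |Sf2  (source Sf2 imposes f)
#0 |J1  (1-jn J1 has f-setter on 4)
#1 |J2  (GY1 both-in/both-out from 0)
#2 |J3  (0-jn J2 has e-setter on 1)
#3 |I1  (J3: bond 2 brought effort, rest push out)
#5 |I2  (J3: bond 2 brought effort, rest push out)

2  (I1, I2 all integral)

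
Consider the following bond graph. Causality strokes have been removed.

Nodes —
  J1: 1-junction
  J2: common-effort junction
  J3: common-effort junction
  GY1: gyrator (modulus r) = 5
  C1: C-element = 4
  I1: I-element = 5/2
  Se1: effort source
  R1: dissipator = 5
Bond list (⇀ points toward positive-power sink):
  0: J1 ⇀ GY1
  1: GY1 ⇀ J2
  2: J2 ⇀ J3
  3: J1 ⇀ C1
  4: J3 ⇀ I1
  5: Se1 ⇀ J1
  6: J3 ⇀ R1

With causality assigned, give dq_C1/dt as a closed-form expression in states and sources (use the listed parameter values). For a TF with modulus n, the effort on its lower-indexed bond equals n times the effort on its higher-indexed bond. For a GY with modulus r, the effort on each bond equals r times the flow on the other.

dq_C1/dt = E_Se1/5 - 2*p_I1/5 - q_C1/20

#5 →J1  (Se1: effort source, stroke at far end)
#3 →J1  (C1 outputs effort q/C1)
#0 →GY1  (only one flow-in slot at J1)
#1 →GY1  (through GY1, causality inverts; strokes same side of GY1)
#2 →J2  (J2: last free bond brings effort in)
#4 →I1  (prefer integral on I1)
#6 →J3  (only one effort-in slot at J3)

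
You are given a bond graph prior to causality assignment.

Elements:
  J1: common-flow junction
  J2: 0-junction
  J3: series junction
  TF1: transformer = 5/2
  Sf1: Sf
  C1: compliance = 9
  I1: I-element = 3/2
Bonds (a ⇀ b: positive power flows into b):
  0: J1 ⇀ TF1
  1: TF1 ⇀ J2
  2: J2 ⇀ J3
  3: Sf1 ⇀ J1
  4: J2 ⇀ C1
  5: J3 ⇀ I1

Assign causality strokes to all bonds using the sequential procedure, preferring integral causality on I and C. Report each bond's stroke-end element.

bond 0 →J1
bond 1 →TF1
bond 2 →J3
bond 3 →Sf1
bond 4 →J2
bond 5 →I1

bond 3 →Sf1  (Sf1 (Sf) sets flow on bond)
bond 0 →J1  (1-jn J1 has f-setter on 3)
bond 1 →TF1  (TF1: transformer flips bond 0)
bond 4 →J2  (C1 integral (e out))
bond 2 →J3  (J2: bond 4 brought effort, rest push out)
bond 5 →I1  (only one flow-in slot at J3)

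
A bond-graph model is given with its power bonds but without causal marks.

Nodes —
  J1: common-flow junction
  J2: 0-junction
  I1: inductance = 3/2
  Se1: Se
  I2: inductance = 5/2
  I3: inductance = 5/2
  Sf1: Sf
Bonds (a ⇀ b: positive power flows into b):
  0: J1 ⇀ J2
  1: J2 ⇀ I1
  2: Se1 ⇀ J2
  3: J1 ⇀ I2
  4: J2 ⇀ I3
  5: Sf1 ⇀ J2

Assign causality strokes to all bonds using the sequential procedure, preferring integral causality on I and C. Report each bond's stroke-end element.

bond 0 |J1
bond 1 |I1
bond 2 |J2
bond 3 |I2
bond 4 |I3
bond 5 |Sf1

bond 2 stroke→J2  (source Se1 imposes e)
bond 5 stroke→Sf1  (Sf1 fixes flow; stroke at Sf1)
bond 0 stroke→J1  (J2: bond 2 brought effort, rest push out)
bond 1 stroke→I1  (0-jn J2 has e-setter on 2)
bond 4 stroke→I3  (common-e at J2 fixed by 2)
bond 3 stroke→I2  (J1: last free bond brings flow in)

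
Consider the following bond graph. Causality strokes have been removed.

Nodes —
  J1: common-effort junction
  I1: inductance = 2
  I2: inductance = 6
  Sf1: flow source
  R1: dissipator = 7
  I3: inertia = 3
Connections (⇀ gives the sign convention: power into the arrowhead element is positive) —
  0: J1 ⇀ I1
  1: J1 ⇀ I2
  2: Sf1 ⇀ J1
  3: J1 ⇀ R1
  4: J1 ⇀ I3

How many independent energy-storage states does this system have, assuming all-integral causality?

b2 stroke→Sf1  (Sf1 fixes flow; stroke at Sf1)
b0 stroke→I1  (I1 outputs flow p/I1)
b1 stroke→I2  (prefer integral on I2)
b4 stroke→I3  (prefer integral on I3)
b3 stroke→J1  (closing 0-jn rule on J1)

3  (I1, I2, I3 all integral)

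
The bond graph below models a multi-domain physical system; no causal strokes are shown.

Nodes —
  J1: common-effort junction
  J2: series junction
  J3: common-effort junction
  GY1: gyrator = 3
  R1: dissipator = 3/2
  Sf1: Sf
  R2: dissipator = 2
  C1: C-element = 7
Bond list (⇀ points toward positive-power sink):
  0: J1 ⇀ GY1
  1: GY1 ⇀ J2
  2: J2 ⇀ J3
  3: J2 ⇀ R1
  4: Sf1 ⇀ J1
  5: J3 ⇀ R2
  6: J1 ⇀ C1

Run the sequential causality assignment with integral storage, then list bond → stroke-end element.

β4 stroke→Sf1  (Sf1 fixes flow; stroke at Sf1)
β6 stroke→J1  (C1: C, integral causality)
β0 stroke→GY1  (J1 effort already set via bond 6)
β1 stroke→GY1  (GY GY1: same side as bond 0)
β2 stroke→J2  (J2 flow already set via bond 1)
β3 stroke→J2  (common-f at J2 fixed by 1)
β5 stroke→J3  (only one effort-in slot at J3)

β0 |GY1
β1 |GY1
β2 |J2
β3 |J2
β4 |Sf1
β5 |J3
β6 |J1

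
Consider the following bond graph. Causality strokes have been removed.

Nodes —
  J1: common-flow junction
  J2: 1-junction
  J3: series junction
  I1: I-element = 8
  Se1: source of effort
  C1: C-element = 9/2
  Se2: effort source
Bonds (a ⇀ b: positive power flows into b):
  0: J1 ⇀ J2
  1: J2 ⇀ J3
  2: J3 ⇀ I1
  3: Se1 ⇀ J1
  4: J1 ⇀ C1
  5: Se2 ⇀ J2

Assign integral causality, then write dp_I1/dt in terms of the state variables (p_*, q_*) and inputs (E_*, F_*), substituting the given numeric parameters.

#3 →J1  (Se1: effort source, stroke at far end)
#5 →J2  (Se2 fixes effort; stroke away)
#2 →I1  (prefer integral on I1)
#1 →J3  (J3 flow already set via bond 2)
#0 →J2  (common-f at J2 fixed by 1)
#4 →J1  (J1: bond 0 brought flow, rest push out)

dp_I1/dt = E_Se1 + E_Se2 - 2*q_C1/9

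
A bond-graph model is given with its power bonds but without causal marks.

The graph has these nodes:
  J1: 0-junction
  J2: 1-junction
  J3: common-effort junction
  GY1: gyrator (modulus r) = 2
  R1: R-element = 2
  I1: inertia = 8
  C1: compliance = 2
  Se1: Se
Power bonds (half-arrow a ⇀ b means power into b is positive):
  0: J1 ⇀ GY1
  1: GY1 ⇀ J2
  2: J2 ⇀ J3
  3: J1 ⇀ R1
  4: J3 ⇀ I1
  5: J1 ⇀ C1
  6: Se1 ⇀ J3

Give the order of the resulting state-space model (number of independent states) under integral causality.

2  (C1, I1 all integral)

#6 →J3  (Se1: effort source, stroke at far end)
#2 →J2  (J3: bond 6 brought effort, rest push out)
#4 →I1  (common-e at J3 fixed by 6)
#1 →GY1  (only one flow-in slot at J2)
#0 →GY1  (through GY1, causality inverts; strokes same side of GY1)
#5 →J1  (prefer integral on C1)
#3 →R1  (J1 effort already set via bond 5)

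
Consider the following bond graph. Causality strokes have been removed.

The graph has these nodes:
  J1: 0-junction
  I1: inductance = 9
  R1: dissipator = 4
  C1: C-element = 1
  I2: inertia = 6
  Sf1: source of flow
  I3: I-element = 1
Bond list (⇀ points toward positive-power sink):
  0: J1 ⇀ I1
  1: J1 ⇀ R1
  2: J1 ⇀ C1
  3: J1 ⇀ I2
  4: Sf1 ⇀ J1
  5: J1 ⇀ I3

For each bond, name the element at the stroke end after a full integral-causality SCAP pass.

b4 stroke→Sf1  (Sf1: flow source, stroke at near end)
b0 stroke→I1  (prefer integral on I1)
b2 stroke→J1  (C1 outputs effort q/C1)
b1 stroke→R1  (J1: bond 2 brought effort, rest push out)
b3 stroke→I2  (0-jn J1 has e-setter on 2)
b5 stroke→I3  (J1 effort already set via bond 2)

bond 0 stroke at I1
bond 1 stroke at R1
bond 2 stroke at J1
bond 3 stroke at I2
bond 4 stroke at Sf1
bond 5 stroke at I3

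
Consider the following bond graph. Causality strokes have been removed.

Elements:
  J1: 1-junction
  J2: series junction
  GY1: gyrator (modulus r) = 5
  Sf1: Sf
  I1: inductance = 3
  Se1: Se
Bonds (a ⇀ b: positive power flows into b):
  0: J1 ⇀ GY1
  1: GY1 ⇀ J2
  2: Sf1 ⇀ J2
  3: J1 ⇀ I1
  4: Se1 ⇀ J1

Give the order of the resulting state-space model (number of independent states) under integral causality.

1  (I1 all integral)

bond 2 stroke at Sf1  (Sf1: flow source, stroke at near end)
bond 4 stroke at J1  (Se1 (Se) sets effort on bond)
bond 1 stroke at J2  (1-jn J2 has f-setter on 2)
bond 0 stroke at J1  (GY1: gyrator matches bond 1)
bond 3 stroke at I1  (closing 1-jn rule on J1)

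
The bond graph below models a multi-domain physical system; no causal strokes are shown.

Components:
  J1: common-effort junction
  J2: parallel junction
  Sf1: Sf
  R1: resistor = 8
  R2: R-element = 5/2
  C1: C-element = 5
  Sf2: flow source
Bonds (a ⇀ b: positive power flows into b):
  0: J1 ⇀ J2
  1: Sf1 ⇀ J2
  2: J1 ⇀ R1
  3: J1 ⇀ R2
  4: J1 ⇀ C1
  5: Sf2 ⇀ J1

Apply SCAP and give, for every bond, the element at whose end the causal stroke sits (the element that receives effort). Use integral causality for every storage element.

bond 1 stroke→Sf1  (Sf1 (Sf) sets flow on bond)
bond 5 stroke→Sf2  (Sf2 fixes flow; stroke at Sf2)
bond 0 stroke→J2  (J2: last free bond brings effort in)
bond 4 stroke→J1  (C1 integral (e out))
bond 2 stroke→R1  (common-e at J1 fixed by 4)
bond 3 stroke→R2  (J1: bond 4 brought effort, rest push out)

bond 0 stroke at J2
bond 1 stroke at Sf1
bond 2 stroke at R1
bond 3 stroke at R2
bond 4 stroke at J1
bond 5 stroke at Sf2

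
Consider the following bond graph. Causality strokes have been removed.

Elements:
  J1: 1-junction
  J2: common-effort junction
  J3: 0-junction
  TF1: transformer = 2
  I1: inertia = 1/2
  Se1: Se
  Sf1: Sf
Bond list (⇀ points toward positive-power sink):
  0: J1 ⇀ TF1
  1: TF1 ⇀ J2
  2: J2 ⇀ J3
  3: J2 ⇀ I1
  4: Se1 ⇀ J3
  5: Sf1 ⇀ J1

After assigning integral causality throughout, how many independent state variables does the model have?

1  (I1 all integral)

β4 →J3  (Se1 fixes effort; stroke away)
β5 →Sf1  (source Sf1 imposes f)
β0 →J1  (J1 flow already set via bond 5)
β2 →J2  (0-jn J3 has e-setter on 4)
β1 →TF1  (TF1: transformer flips bond 0)
β3 →I1  (J2 effort already set via bond 2)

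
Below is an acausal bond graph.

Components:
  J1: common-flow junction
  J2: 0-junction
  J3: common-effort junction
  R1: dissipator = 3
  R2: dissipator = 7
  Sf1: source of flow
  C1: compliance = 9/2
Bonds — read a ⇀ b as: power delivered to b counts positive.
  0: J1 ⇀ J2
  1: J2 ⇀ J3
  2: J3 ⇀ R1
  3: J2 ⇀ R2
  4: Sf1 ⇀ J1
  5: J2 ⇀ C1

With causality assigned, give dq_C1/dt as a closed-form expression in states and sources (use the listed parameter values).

dq_C1/dt = F_Sf1 - 20*q_C1/189

#4 stroke at Sf1  (Sf1 fixes flow; stroke at Sf1)
#0 stroke at J1  (1-jn J1 has f-setter on 4)
#5 stroke at J2  (C1 integral (e out))
#1 stroke at J3  (J2 effort already set via bond 5)
#3 stroke at R2  (J2 effort already set via bond 5)
#2 stroke at R1  (J3: bond 1 brought effort, rest push out)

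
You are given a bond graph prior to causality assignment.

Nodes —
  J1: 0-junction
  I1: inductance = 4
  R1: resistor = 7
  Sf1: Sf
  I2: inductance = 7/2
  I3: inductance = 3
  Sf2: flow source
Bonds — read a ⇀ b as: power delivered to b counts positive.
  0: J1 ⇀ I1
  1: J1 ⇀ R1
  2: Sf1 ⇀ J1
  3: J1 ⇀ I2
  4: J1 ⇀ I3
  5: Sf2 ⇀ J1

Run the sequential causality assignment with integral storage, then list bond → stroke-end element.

b2 stroke at Sf1  (source Sf1 imposes f)
b5 stroke at Sf2  (Sf2 (Sf) sets flow on bond)
b0 stroke at I1  (I1 integral (f out))
b3 stroke at I2  (I2: I, integral causality)
b4 stroke at I3  (prefer integral on I3)
b1 stroke at J1  (closing 0-jn rule on J1)

β0 |I1
β1 |J1
β2 |Sf1
β3 |I2
β4 |I3
β5 |Sf2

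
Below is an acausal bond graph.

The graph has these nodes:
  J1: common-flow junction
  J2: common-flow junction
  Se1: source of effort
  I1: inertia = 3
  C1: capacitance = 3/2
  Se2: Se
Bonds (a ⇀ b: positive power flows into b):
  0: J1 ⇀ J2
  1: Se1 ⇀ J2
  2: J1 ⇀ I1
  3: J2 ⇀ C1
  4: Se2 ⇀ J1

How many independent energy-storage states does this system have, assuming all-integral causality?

bond 1 stroke at J2  (Se1: effort source, stroke at far end)
bond 4 stroke at J1  (Se2 fixes effort; stroke away)
bond 2 stroke at I1  (I1 outputs flow p/I1)
bond 0 stroke at J1  (J1 flow already set via bond 2)
bond 3 stroke at J2  (common-f at J2 fixed by 0)

2  (C1, I1 all integral)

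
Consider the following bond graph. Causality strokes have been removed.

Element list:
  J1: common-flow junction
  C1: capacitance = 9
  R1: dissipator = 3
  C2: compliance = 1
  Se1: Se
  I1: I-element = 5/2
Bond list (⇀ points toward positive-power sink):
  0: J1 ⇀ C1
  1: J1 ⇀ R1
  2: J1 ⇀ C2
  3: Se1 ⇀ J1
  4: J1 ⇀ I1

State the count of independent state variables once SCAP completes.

bond 3 stroke at J1  (source Se1 imposes e)
bond 0 stroke at J1  (C1 outputs effort q/C1)
bond 2 stroke at J1  (C2 outputs effort q/C2)
bond 4 stroke at I1  (prefer integral on I1)
bond 1 stroke at J1  (common-f at J1 fixed by 4)

3  (C1, C2, I1 all integral)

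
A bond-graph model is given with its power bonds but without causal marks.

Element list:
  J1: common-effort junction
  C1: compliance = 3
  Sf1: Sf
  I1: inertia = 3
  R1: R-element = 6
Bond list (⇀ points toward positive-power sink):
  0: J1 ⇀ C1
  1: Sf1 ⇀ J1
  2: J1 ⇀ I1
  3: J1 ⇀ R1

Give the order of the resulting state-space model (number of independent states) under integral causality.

2  (C1, I1 all integral)

bond 1 stroke→Sf1  (Sf1: flow source, stroke at near end)
bond 0 stroke→J1  (C1 integral (e out))
bond 2 stroke→I1  (J1: bond 0 brought effort, rest push out)
bond 3 stroke→R1  (common-e at J1 fixed by 0)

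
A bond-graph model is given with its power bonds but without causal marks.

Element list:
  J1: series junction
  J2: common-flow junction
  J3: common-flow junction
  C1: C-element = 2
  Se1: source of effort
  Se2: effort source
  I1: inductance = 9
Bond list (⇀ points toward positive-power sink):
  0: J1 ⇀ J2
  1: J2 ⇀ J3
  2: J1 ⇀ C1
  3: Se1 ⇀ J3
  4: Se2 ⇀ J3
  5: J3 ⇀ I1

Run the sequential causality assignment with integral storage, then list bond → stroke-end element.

bond 3 stroke→J3  (Se1 (Se) sets effort on bond)
bond 4 stroke→J3  (Se2: effort source, stroke at far end)
bond 2 stroke→J1  (C1 integral (e out))
bond 0 stroke→J2  (J1 needs exactly one f-in)
bond 1 stroke→J3  (J2 needs exactly one f-in)
bond 5 stroke→I1  (J3 needs exactly one f-in)

#0 |J2
#1 |J3
#2 |J1
#3 |J3
#4 |J3
#5 |I1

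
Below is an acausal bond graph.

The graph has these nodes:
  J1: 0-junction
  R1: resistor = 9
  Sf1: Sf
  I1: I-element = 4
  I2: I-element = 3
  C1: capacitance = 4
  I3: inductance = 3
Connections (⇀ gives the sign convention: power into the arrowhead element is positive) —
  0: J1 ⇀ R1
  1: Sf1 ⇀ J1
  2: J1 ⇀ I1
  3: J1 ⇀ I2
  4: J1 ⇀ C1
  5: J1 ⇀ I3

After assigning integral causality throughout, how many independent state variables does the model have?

4  (C1, I1, I2, I3 all integral)

bond 1 |Sf1  (Sf1: flow source, stroke at near end)
bond 2 |I1  (I1 integral (f out))
bond 3 |I2  (I2: I, integral causality)
bond 4 |J1  (C1: C, integral causality)
bond 0 |R1  (0-jn J1 has e-setter on 4)
bond 5 |I3  (0-jn J1 has e-setter on 4)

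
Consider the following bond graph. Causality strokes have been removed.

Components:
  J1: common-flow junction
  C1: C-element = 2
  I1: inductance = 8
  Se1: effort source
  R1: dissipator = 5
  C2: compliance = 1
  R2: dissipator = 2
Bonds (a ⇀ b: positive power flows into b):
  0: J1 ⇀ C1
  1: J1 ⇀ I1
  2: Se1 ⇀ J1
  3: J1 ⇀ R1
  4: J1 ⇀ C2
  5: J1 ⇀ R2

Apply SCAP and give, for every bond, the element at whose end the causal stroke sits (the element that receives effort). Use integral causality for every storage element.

#0 |J1
#1 |I1
#2 |J1
#3 |J1
#4 |J1
#5 |J1

b2 stroke at J1  (source Se1 imposes e)
b0 stroke at J1  (prefer integral on C1)
b1 stroke at I1  (I1 outputs flow p/I1)
b3 stroke at J1  (1-jn J1 has f-setter on 1)
b4 stroke at J1  (J1: bond 1 brought flow, rest push out)
b5 stroke at J1  (1-jn J1 has f-setter on 1)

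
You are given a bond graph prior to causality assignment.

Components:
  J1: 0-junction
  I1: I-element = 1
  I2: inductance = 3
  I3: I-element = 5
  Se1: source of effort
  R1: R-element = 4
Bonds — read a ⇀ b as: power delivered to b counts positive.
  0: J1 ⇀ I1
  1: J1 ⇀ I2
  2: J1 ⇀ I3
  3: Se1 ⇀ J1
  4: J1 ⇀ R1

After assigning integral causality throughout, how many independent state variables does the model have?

3  (I1, I2, I3 all integral)

β3 →J1  (Se1 (Se) sets effort on bond)
β0 →I1  (J1: bond 3 brought effort, rest push out)
β1 →I2  (J1: bond 3 brought effort, rest push out)
β2 →I3  (J1 effort already set via bond 3)
β4 →R1  (common-e at J1 fixed by 3)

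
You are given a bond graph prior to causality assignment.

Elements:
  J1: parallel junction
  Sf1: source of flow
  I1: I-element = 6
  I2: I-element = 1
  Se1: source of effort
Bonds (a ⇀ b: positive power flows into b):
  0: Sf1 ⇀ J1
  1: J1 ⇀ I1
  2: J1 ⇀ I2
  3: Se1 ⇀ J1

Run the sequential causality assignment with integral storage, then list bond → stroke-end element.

bond 0 →Sf1
bond 1 →I1
bond 2 →I2
bond 3 →J1

b0 |Sf1  (Sf1: flow source, stroke at near end)
b3 |J1  (source Se1 imposes e)
b1 |I1  (J1 effort already set via bond 3)
b2 |I2  (common-e at J1 fixed by 3)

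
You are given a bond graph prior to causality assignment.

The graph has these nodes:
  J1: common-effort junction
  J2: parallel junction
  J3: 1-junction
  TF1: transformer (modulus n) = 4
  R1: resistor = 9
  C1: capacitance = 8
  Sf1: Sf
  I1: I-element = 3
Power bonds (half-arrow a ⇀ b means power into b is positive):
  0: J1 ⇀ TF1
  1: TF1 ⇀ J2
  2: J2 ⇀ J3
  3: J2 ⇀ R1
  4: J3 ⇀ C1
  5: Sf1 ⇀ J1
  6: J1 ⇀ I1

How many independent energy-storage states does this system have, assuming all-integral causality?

2  (C1, I1 all integral)

#5 →Sf1  (source Sf1 imposes f)
#4 →J3  (C1: C, integral causality)
#2 →J2  (closing 1-jn rule on J3)
#1 →TF1  (0-jn J2 has e-setter on 2)
#3 →R1  (J2: bond 2 brought effort, rest push out)
#0 →J1  (TF1: transformer flips bond 1)
#6 →I1  (J1: bond 0 brought effort, rest push out)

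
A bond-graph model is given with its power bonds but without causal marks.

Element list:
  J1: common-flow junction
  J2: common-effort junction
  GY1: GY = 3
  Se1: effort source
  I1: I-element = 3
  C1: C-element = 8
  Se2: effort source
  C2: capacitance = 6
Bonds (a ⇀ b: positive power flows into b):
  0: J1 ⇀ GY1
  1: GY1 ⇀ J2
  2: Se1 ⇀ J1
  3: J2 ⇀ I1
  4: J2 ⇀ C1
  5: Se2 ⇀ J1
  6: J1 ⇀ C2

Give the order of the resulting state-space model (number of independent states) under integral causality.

β2 stroke→J1  (Se1 (Se) sets effort on bond)
β5 stroke→J1  (Se2 fixes effort; stroke away)
β3 stroke→I1  (prefer integral on I1)
β4 stroke→J2  (prefer integral on C1)
β1 stroke→GY1  (0-jn J2 has e-setter on 4)
β0 stroke→GY1  (through GY1, causality inverts; strokes same side of GY1)
β6 stroke→J1  (1-jn J1 has f-setter on 0)

3  (C1, C2, I1 all integral)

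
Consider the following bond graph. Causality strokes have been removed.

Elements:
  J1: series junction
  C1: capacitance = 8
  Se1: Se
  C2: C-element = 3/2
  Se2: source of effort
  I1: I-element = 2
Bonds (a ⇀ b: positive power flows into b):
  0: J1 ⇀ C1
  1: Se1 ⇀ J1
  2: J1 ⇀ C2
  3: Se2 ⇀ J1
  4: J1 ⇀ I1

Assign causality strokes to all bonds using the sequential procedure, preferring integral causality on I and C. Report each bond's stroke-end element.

bond 0 stroke→J1
bond 1 stroke→J1
bond 2 stroke→J1
bond 3 stroke→J1
bond 4 stroke→I1

bond 1 stroke→J1  (Se1 (Se) sets effort on bond)
bond 3 stroke→J1  (Se2: effort source, stroke at far end)
bond 0 stroke→J1  (C1 integral (e out))
bond 2 stroke→J1  (C2 integral (e out))
bond 4 stroke→I1  (only one flow-in slot at J1)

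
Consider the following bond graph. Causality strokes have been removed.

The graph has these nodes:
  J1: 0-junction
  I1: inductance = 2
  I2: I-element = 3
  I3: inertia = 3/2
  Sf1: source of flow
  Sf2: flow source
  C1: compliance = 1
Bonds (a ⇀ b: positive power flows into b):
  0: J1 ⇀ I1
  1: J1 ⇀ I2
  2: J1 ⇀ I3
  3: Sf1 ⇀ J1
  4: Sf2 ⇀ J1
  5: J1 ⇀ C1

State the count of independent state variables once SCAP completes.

bond 3 stroke at Sf1  (Sf1 (Sf) sets flow on bond)
bond 4 stroke at Sf2  (Sf2: flow source, stroke at near end)
bond 0 stroke at I1  (I1 outputs flow p/I1)
bond 1 stroke at I2  (I2 outputs flow p/I2)
bond 2 stroke at I3  (prefer integral on I3)
bond 5 stroke at J1  (J1: last free bond brings effort in)

4  (C1, I1, I2, I3 all integral)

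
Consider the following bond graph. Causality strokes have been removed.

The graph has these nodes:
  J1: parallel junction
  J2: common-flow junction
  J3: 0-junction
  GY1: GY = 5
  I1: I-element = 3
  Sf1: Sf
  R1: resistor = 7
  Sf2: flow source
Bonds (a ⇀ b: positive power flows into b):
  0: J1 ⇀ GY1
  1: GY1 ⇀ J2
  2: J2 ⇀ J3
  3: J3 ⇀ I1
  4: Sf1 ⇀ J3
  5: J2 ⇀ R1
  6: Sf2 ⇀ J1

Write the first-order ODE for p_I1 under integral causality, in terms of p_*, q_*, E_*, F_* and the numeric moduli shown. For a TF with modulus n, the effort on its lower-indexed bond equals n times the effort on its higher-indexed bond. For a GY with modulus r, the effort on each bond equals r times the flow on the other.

dp_I1/dt = 7*F_Sf1 + 5*F_Sf2 - 7*p_I1/3

bond 4 stroke at Sf1  (source Sf1 imposes f)
bond 6 stroke at Sf2  (Sf2 (Sf) sets flow on bond)
bond 0 stroke at J1  (J1: last free bond brings effort in)
bond 1 stroke at J2  (through GY1, causality inverts; strokes same side of GY1)
bond 3 stroke at I1  (prefer integral on I1)
bond 2 stroke at J3  (closing 0-jn rule on J3)
bond 5 stroke at J2  (J2 flow already set via bond 2)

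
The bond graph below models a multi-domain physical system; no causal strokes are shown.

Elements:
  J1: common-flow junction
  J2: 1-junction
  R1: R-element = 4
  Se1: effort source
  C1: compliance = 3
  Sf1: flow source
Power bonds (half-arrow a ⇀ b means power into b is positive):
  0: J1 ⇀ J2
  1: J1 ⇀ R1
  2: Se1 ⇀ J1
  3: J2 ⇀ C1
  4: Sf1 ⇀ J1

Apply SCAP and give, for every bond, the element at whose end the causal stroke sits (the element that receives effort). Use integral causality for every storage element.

b0 stroke→J1
b1 stroke→J1
b2 stroke→J1
b3 stroke→J2
b4 stroke→Sf1

β2 →J1  (source Se1 imposes e)
β4 →Sf1  (source Sf1 imposes f)
β0 →J1  (J1: bond 4 brought flow, rest push out)
β1 →J1  (1-jn J1 has f-setter on 4)
β3 →J2  (J2: bond 0 brought flow, rest push out)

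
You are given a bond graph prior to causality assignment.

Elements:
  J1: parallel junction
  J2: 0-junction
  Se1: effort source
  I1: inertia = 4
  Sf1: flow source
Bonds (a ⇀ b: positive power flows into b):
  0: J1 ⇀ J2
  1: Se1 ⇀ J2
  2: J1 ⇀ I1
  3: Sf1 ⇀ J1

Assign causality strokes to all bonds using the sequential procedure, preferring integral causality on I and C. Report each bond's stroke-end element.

#1 |J2  (Se1 fixes effort; stroke away)
#3 |Sf1  (Sf1 fixes flow; stroke at Sf1)
#0 |J1  (0-jn J2 has e-setter on 1)
#2 |I1  (0-jn J1 has e-setter on 0)

#0 |J1
#1 |J2
#2 |I1
#3 |Sf1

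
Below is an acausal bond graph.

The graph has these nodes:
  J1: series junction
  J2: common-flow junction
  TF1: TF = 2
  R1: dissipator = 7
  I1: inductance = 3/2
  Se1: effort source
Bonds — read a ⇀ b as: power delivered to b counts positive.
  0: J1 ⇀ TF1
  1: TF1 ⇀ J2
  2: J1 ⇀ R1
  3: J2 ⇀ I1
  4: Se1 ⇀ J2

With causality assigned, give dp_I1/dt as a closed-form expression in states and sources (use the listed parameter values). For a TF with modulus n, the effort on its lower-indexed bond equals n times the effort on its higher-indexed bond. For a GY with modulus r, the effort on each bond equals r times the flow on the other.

β4 |J2  (Se1: effort source, stroke at far end)
β3 |I1  (I1 integral (f out))
β1 |J2  (J2: bond 3 brought flow, rest push out)
β0 |TF1  (TF1 one-in-one-out from 1)
β2 |J1  (J1: bond 0 brought flow, rest push out)

dp_I1/dt = E_Se1 - 7*p_I1/6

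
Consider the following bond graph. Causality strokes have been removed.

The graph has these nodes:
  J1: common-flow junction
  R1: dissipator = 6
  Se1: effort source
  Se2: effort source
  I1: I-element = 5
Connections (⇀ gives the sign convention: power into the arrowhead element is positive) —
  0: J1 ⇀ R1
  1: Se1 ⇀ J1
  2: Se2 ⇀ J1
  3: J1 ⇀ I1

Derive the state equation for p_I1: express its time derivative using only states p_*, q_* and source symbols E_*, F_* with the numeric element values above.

dp_I1/dt = E_Se1 + E_Se2 - 6*p_I1/5

#1 →J1  (Se1 (Se) sets effort on bond)
#2 →J1  (Se2 fixes effort; stroke away)
#3 →I1  (prefer integral on I1)
#0 →J1  (common-f at J1 fixed by 3)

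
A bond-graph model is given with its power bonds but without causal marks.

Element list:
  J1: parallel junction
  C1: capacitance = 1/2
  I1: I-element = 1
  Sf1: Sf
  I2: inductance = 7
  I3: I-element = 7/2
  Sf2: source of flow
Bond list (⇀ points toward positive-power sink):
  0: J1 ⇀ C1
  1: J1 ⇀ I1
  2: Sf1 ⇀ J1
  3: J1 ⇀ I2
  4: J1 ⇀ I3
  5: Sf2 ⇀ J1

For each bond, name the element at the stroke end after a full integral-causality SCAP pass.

β0 stroke→J1
β1 stroke→I1
β2 stroke→Sf1
β3 stroke→I2
β4 stroke→I3
β5 stroke→Sf2

β2 →Sf1  (source Sf1 imposes f)
β5 →Sf2  (Sf2 fixes flow; stroke at Sf2)
β0 →J1  (C1 integral (e out))
β1 →I1  (common-e at J1 fixed by 0)
β3 →I2  (common-e at J1 fixed by 0)
β4 →I3  (0-jn J1 has e-setter on 0)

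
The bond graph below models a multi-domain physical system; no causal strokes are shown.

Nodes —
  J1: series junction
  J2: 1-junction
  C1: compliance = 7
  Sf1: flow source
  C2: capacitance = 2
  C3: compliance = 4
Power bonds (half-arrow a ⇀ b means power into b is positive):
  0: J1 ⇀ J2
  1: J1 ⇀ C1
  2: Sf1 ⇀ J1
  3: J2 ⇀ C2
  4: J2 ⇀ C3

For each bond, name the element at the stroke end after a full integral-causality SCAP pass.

#0 |J1
#1 |J1
#2 |Sf1
#3 |J2
#4 |J2

bond 2 →Sf1  (source Sf1 imposes f)
bond 0 →J1  (J1 flow already set via bond 2)
bond 1 →J1  (J1 flow already set via bond 2)
bond 3 →J2  (J2: bond 0 brought flow, rest push out)
bond 4 →J2  (J2 flow already set via bond 0)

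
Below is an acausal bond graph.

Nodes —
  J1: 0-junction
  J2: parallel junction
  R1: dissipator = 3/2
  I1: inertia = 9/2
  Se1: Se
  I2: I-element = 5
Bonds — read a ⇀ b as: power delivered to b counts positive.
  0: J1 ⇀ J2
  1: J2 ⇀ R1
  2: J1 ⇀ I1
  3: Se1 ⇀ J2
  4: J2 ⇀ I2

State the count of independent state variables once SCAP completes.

bond 3 stroke→J2  (source Se1 imposes e)
bond 0 stroke→J1  (J2: bond 3 brought effort, rest push out)
bond 1 stroke→R1  (J2 effort already set via bond 3)
bond 4 stroke→I2  (J2: bond 3 brought effort, rest push out)
bond 2 stroke→I1  (J1 effort already set via bond 0)

2  (I1, I2 all integral)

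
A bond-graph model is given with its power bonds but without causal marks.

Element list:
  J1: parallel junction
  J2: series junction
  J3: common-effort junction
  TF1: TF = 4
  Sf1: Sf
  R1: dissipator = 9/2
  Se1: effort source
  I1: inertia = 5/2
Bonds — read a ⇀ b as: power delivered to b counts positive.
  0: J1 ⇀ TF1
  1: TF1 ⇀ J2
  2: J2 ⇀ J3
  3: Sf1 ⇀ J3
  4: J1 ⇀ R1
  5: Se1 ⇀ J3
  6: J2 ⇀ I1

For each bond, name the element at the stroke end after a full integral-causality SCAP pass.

bond 0 |TF1
bond 1 |J2
bond 2 |J2
bond 3 |Sf1
bond 4 |J1
bond 5 |J3
bond 6 |I1

#3 →Sf1  (Sf1 (Sf) sets flow on bond)
#5 →J3  (Se1 fixes effort; stroke away)
#2 →J2  (J3 effort already set via bond 5)
#6 →I1  (I1 integral (f out))
#1 →J2  (common-f at J2 fixed by 6)
#0 →TF1  (TF TF1: opposite of bond 1)
#4 →J1  (J1: last free bond brings effort in)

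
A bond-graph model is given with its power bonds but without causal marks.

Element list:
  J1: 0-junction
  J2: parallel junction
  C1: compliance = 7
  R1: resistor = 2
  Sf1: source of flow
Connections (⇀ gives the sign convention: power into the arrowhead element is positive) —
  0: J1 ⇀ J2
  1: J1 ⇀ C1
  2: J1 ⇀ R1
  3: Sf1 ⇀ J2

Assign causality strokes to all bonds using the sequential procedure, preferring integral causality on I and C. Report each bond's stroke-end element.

β3 |Sf1  (Sf1 (Sf) sets flow on bond)
β0 |J2  (closing 0-jn rule on J2)
β1 |J1  (prefer integral on C1)
β2 |R1  (J1: bond 1 brought effort, rest push out)

#0 stroke→J2
#1 stroke→J1
#2 stroke→R1
#3 stroke→Sf1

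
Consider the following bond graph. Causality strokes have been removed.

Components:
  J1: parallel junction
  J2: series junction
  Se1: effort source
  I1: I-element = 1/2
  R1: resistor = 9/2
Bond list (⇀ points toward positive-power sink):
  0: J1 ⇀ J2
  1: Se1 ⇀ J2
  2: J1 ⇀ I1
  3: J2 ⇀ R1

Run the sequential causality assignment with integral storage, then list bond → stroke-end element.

bond 1 stroke→J2  (Se1: effort source, stroke at far end)
bond 2 stroke→I1  (I1 integral (f out))
bond 0 stroke→J1  (J1: last free bond brings effort in)
bond 3 stroke→J2  (1-jn J2 has f-setter on 0)

b0 →J1
b1 →J2
b2 →I1
b3 →J2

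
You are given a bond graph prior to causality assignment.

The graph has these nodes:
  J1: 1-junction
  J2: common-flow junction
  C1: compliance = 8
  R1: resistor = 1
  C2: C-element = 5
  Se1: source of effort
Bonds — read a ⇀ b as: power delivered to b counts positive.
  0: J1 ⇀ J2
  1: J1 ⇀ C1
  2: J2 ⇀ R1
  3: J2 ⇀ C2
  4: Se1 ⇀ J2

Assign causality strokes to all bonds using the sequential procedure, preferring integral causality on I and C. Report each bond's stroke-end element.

β4 stroke at J2  (Se1 (Se) sets effort on bond)
β1 stroke at J1  (C1 outputs effort q/C1)
β0 stroke at J2  (J1: last free bond brings flow in)
β3 stroke at J2  (C2 outputs effort q/C2)
β2 stroke at R1  (J2 needs exactly one f-in)

#0 stroke at J2
#1 stroke at J1
#2 stroke at R1
#3 stroke at J2
#4 stroke at J2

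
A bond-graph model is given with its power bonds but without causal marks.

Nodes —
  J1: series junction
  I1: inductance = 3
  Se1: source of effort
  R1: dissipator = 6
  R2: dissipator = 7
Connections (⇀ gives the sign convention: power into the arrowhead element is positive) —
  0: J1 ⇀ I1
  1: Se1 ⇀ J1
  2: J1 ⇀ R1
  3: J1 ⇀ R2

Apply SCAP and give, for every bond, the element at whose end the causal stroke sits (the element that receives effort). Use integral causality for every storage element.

#0 stroke→I1
#1 stroke→J1
#2 stroke→J1
#3 stroke→J1

bond 1 stroke→J1  (Se1 fixes effort; stroke away)
bond 0 stroke→I1  (I1: I, integral causality)
bond 2 stroke→J1  (1-jn J1 has f-setter on 0)
bond 3 stroke→J1  (common-f at J1 fixed by 0)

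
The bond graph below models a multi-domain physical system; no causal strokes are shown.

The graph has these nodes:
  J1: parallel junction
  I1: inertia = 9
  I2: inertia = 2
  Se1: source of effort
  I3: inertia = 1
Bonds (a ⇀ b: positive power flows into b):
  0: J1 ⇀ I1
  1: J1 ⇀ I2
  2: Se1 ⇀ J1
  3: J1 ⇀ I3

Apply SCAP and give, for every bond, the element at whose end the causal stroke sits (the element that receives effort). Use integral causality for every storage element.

bond 0 →I1
bond 1 →I2
bond 2 →J1
bond 3 →I3

β2 stroke→J1  (Se1 (Se) sets effort on bond)
β0 stroke→I1  (common-e at J1 fixed by 2)
β1 stroke→I2  (common-e at J1 fixed by 2)
β3 stroke→I3  (J1: bond 2 brought effort, rest push out)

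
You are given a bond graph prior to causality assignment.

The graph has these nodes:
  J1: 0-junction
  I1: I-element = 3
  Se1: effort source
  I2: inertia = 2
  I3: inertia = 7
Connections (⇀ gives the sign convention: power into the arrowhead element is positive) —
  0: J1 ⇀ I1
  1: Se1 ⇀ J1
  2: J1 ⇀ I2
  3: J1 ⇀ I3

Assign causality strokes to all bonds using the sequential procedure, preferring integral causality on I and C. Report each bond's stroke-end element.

#1 stroke at J1  (source Se1 imposes e)
#0 stroke at I1  (common-e at J1 fixed by 1)
#2 stroke at I2  (common-e at J1 fixed by 1)
#3 stroke at I3  (common-e at J1 fixed by 1)

bond 0 stroke at I1
bond 1 stroke at J1
bond 2 stroke at I2
bond 3 stroke at I3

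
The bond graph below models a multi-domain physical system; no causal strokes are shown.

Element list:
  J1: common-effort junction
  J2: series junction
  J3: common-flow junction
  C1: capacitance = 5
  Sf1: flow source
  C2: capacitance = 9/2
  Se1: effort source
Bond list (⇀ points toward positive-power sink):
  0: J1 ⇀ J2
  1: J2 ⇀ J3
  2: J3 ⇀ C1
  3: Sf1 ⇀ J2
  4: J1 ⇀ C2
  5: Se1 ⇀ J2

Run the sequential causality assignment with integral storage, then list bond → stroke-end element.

bond 0 →J2
bond 1 →J2
bond 2 →J3
bond 3 →Sf1
bond 4 →J1
bond 5 →J2

#3 stroke→Sf1  (Sf1 fixes flow; stroke at Sf1)
#5 stroke→J2  (Se1 fixes effort; stroke away)
#0 stroke→J2  (common-f at J2 fixed by 3)
#1 stroke→J2  (J2 flow already set via bond 3)
#2 stroke→J3  (1-jn J3 has f-setter on 1)
#4 stroke→J1  (J1 needs exactly one e-in)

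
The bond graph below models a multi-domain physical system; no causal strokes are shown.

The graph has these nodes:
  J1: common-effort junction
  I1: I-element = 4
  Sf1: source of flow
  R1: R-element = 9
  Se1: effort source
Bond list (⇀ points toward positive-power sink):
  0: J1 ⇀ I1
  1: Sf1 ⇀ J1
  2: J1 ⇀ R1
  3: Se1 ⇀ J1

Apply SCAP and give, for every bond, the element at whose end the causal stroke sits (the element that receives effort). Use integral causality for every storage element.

#1 stroke at Sf1  (Sf1: flow source, stroke at near end)
#3 stroke at J1  (Se1: effort source, stroke at far end)
#0 stroke at I1  (common-e at J1 fixed by 3)
#2 stroke at R1  (common-e at J1 fixed by 3)

b0 |I1
b1 |Sf1
b2 |R1
b3 |J1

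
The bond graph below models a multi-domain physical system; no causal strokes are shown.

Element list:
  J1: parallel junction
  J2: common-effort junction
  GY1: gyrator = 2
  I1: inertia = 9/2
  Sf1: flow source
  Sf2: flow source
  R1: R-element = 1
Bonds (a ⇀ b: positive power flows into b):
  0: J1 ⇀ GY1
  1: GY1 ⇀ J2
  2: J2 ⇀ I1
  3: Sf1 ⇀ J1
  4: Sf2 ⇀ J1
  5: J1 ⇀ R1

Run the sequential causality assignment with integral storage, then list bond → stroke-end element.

bond 0 stroke→J1
bond 1 stroke→J2
bond 2 stroke→I1
bond 3 stroke→Sf1
bond 4 stroke→Sf2
bond 5 stroke→R1

bond 3 stroke→Sf1  (source Sf1 imposes f)
bond 4 stroke→Sf2  (Sf2: flow source, stroke at near end)
bond 2 stroke→I1  (I1: I, integral causality)
bond 1 stroke→J2  (only one effort-in slot at J2)
bond 0 stroke→J1  (GY GY1: same side as bond 1)
bond 5 stroke→R1  (J1: bond 0 brought effort, rest push out)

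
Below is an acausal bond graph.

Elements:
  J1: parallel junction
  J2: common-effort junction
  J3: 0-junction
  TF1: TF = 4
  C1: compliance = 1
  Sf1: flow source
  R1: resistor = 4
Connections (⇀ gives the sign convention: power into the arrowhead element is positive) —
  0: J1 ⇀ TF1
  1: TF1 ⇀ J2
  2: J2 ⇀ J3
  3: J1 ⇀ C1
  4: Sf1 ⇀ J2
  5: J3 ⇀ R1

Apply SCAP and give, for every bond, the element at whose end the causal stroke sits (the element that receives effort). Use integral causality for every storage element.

β0 →TF1
β1 →J2
β2 →J3
β3 →J1
β4 →Sf1
β5 →R1

#4 stroke→Sf1  (source Sf1 imposes f)
#3 stroke→J1  (C1 integral (e out))
#0 stroke→TF1  (0-jn J1 has e-setter on 3)
#1 stroke→J2  (TF1 one-in-one-out from 0)
#2 stroke→J3  (J2 effort already set via bond 1)
#5 stroke→R1  (0-jn J3 has e-setter on 2)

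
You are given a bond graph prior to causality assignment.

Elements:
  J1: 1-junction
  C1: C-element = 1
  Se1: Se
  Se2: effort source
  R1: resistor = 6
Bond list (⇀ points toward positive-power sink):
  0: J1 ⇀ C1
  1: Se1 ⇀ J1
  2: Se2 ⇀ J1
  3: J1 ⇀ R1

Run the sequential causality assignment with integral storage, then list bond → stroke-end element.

#1 |J1  (Se1: effort source, stroke at far end)
#2 |J1  (Se2 fixes effort; stroke away)
#0 |J1  (prefer integral on C1)
#3 |R1  (only one flow-in slot at J1)

#0 stroke→J1
#1 stroke→J1
#2 stroke→J1
#3 stroke→R1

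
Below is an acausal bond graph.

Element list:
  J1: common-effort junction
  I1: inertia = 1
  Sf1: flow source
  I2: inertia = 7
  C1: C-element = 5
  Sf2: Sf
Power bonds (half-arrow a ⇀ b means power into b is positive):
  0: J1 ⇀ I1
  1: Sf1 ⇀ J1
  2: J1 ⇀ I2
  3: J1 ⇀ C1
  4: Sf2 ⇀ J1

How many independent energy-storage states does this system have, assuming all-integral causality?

b1 stroke at Sf1  (Sf1 fixes flow; stroke at Sf1)
b4 stroke at Sf2  (Sf2 fixes flow; stroke at Sf2)
b0 stroke at I1  (I1 integral (f out))
b2 stroke at I2  (I2: I, integral causality)
b3 stroke at J1  (J1: last free bond brings effort in)

3  (C1, I1, I2 all integral)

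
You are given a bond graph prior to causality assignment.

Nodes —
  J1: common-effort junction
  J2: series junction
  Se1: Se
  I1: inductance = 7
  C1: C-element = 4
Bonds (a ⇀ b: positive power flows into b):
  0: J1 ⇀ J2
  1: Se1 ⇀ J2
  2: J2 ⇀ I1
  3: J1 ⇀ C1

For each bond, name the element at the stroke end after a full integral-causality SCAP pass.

#0 stroke at J2
#1 stroke at J2
#2 stroke at I1
#3 stroke at J1

b1 →J2  (Se1: effort source, stroke at far end)
b2 →I1  (prefer integral on I1)
b0 →J2  (J2: bond 2 brought flow, rest push out)
b3 →J1  (J1 needs exactly one e-in)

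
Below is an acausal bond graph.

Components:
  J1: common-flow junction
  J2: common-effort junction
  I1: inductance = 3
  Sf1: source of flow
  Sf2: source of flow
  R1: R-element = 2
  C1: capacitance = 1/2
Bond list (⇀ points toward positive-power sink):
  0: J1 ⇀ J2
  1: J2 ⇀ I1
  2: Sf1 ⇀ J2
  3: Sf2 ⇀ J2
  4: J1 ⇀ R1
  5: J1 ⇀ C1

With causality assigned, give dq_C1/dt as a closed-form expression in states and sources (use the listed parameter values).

bond 2 stroke at Sf1  (Sf1 (Sf) sets flow on bond)
bond 3 stroke at Sf2  (Sf2 fixes flow; stroke at Sf2)
bond 1 stroke at I1  (prefer integral on I1)
bond 0 stroke at J2  (J2: last free bond brings effort in)
bond 4 stroke at J1  (1-jn J1 has f-setter on 0)
bond 5 stroke at J1  (J1: bond 0 brought flow, rest push out)

dq_C1/dt = -F_Sf1 - F_Sf2 + p_I1/3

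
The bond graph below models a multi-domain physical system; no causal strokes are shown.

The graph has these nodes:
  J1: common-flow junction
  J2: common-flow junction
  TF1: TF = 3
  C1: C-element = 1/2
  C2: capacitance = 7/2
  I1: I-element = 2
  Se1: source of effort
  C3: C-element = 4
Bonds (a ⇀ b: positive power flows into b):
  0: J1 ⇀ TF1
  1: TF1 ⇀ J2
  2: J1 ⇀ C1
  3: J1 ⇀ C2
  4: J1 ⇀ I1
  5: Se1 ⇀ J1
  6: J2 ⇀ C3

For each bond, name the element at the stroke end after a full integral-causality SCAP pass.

b5 →J1  (source Se1 imposes e)
b2 →J1  (C1 outputs effort q/C1)
b3 →J1  (C2 integral (e out))
b4 →I1  (prefer integral on I1)
b0 →J1  (J1: bond 4 brought flow, rest push out)
b1 →TF1  (TF1: transformer flips bond 0)
b6 →J2  (J2 flow already set via bond 1)

β0 →J1
β1 →TF1
β2 →J1
β3 →J1
β4 →I1
β5 →J1
β6 →J2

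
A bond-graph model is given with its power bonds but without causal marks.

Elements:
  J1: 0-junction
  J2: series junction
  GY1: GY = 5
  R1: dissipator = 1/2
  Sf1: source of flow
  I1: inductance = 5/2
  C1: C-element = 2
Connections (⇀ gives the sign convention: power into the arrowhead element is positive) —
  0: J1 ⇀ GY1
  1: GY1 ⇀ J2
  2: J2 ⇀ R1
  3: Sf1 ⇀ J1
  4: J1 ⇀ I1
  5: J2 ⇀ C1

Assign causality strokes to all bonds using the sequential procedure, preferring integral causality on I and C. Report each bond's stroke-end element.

bond 0 stroke at J1
bond 1 stroke at J2
bond 2 stroke at R1
bond 3 stroke at Sf1
bond 4 stroke at I1
bond 5 stroke at J2

β3 |Sf1  (Sf1 (Sf) sets flow on bond)
β4 |I1  (I1: I, integral causality)
β0 |J1  (only one effort-in slot at J1)
β1 |J2  (through GY1, causality inverts; strokes same side of GY1)
β5 |J2  (C1 outputs effort q/C1)
β2 |R1  (J2: last free bond brings flow in)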